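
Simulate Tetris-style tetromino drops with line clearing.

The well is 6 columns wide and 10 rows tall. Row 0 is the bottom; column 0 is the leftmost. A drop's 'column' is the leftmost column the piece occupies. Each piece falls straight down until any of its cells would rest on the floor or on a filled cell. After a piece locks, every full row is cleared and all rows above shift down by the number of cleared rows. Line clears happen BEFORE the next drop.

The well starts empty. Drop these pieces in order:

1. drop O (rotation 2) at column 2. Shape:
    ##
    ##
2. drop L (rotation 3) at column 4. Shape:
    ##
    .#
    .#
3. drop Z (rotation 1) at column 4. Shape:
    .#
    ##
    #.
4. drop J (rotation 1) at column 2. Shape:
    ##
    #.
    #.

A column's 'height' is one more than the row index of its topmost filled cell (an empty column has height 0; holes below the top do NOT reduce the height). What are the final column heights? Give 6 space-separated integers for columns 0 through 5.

Drop 1: O rot2 at col 2 lands with bottom-row=0; cleared 0 line(s) (total 0); column heights now [0 0 2 2 0 0], max=2
Drop 2: L rot3 at col 4 lands with bottom-row=0; cleared 0 line(s) (total 0); column heights now [0 0 2 2 3 3], max=3
Drop 3: Z rot1 at col 4 lands with bottom-row=3; cleared 0 line(s) (total 0); column heights now [0 0 2 2 5 6], max=6
Drop 4: J rot1 at col 2 lands with bottom-row=2; cleared 0 line(s) (total 0); column heights now [0 0 5 5 5 6], max=6

Answer: 0 0 5 5 5 6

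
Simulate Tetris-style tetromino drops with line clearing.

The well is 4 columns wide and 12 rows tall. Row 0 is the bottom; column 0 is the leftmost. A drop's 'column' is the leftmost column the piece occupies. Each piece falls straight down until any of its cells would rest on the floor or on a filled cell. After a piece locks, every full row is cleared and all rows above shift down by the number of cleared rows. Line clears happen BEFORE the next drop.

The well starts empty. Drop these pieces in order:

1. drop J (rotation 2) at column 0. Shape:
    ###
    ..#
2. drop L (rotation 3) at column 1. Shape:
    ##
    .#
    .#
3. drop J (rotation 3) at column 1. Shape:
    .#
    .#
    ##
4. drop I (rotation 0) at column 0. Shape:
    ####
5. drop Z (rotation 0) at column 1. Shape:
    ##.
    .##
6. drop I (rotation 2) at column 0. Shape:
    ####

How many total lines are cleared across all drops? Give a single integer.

Answer: 2

Derivation:
Drop 1: J rot2 at col 0 lands with bottom-row=0; cleared 0 line(s) (total 0); column heights now [2 2 2 0], max=2
Drop 2: L rot3 at col 1 lands with bottom-row=2; cleared 0 line(s) (total 0); column heights now [2 5 5 0], max=5
Drop 3: J rot3 at col 1 lands with bottom-row=5; cleared 0 line(s) (total 0); column heights now [2 6 8 0], max=8
Drop 4: I rot0 at col 0 lands with bottom-row=8; cleared 1 line(s) (total 1); column heights now [2 6 8 0], max=8
Drop 5: Z rot0 at col 1 lands with bottom-row=8; cleared 0 line(s) (total 1); column heights now [2 10 10 9], max=10
Drop 6: I rot2 at col 0 lands with bottom-row=10; cleared 1 line(s) (total 2); column heights now [2 10 10 9], max=10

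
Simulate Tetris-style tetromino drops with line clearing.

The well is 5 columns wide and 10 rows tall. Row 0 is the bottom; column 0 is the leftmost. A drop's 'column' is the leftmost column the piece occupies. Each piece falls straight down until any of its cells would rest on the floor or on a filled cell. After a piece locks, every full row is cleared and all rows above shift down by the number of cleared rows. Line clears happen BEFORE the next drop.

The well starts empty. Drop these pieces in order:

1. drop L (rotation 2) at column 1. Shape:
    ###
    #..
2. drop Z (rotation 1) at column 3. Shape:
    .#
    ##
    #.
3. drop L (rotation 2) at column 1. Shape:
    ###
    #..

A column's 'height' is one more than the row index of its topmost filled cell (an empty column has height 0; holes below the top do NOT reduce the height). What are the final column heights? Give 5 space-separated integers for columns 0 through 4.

Drop 1: L rot2 at col 1 lands with bottom-row=0; cleared 0 line(s) (total 0); column heights now [0 2 2 2 0], max=2
Drop 2: Z rot1 at col 3 lands with bottom-row=2; cleared 0 line(s) (total 0); column heights now [0 2 2 4 5], max=5
Drop 3: L rot2 at col 1 lands with bottom-row=3; cleared 0 line(s) (total 0); column heights now [0 5 5 5 5], max=5

Answer: 0 5 5 5 5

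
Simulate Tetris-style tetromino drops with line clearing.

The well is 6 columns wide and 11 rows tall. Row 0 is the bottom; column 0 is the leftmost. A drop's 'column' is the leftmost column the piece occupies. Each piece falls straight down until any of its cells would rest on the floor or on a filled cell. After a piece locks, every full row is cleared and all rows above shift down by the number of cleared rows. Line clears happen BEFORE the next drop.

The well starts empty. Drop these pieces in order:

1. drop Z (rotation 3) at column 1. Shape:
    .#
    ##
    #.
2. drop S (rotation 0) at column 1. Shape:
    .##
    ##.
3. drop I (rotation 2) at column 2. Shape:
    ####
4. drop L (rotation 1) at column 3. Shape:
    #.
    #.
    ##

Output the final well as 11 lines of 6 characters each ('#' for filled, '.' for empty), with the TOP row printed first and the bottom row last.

Drop 1: Z rot3 at col 1 lands with bottom-row=0; cleared 0 line(s) (total 0); column heights now [0 2 3 0 0 0], max=3
Drop 2: S rot0 at col 1 lands with bottom-row=3; cleared 0 line(s) (total 0); column heights now [0 4 5 5 0 0], max=5
Drop 3: I rot2 at col 2 lands with bottom-row=5; cleared 0 line(s) (total 0); column heights now [0 4 6 6 6 6], max=6
Drop 4: L rot1 at col 3 lands with bottom-row=6; cleared 0 line(s) (total 0); column heights now [0 4 6 9 7 6], max=9

Answer: ......
......
...#..
...#..
...##.
..####
..##..
.##...
..#...
.##...
.#....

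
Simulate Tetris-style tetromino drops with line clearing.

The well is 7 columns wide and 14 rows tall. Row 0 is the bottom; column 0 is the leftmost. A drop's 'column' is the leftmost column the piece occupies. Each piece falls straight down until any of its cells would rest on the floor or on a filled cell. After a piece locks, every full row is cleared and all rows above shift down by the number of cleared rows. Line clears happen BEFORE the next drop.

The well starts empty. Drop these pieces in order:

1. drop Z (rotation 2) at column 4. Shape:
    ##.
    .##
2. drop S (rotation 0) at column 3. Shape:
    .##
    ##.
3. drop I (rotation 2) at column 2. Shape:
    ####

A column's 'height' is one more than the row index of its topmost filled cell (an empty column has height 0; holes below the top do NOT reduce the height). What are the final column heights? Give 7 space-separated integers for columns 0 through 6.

Drop 1: Z rot2 at col 4 lands with bottom-row=0; cleared 0 line(s) (total 0); column heights now [0 0 0 0 2 2 1], max=2
Drop 2: S rot0 at col 3 lands with bottom-row=2; cleared 0 line(s) (total 0); column heights now [0 0 0 3 4 4 1], max=4
Drop 3: I rot2 at col 2 lands with bottom-row=4; cleared 0 line(s) (total 0); column heights now [0 0 5 5 5 5 1], max=5

Answer: 0 0 5 5 5 5 1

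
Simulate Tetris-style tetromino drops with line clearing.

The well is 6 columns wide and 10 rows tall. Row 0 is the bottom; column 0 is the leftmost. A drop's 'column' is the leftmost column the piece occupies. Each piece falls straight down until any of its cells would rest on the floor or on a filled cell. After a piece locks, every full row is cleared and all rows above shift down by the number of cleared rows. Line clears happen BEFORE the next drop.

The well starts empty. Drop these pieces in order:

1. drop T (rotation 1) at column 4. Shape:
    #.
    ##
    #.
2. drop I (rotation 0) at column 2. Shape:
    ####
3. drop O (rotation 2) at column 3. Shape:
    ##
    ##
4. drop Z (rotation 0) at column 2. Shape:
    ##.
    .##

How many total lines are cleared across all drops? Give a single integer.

Drop 1: T rot1 at col 4 lands with bottom-row=0; cleared 0 line(s) (total 0); column heights now [0 0 0 0 3 2], max=3
Drop 2: I rot0 at col 2 lands with bottom-row=3; cleared 0 line(s) (total 0); column heights now [0 0 4 4 4 4], max=4
Drop 3: O rot2 at col 3 lands with bottom-row=4; cleared 0 line(s) (total 0); column heights now [0 0 4 6 6 4], max=6
Drop 4: Z rot0 at col 2 lands with bottom-row=6; cleared 0 line(s) (total 0); column heights now [0 0 8 8 7 4], max=8

Answer: 0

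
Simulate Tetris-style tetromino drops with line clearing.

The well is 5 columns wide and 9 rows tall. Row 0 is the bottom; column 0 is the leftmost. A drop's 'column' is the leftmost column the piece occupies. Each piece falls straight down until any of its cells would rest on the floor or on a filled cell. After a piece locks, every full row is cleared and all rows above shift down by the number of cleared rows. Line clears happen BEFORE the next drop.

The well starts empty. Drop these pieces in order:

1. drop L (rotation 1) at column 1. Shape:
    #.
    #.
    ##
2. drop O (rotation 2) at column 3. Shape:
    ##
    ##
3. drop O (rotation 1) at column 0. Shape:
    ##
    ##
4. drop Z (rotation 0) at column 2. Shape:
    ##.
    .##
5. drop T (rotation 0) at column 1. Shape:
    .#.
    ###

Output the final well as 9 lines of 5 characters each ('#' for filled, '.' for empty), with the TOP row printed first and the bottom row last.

Drop 1: L rot1 at col 1 lands with bottom-row=0; cleared 0 line(s) (total 0); column heights now [0 3 1 0 0], max=3
Drop 2: O rot2 at col 3 lands with bottom-row=0; cleared 0 line(s) (total 0); column heights now [0 3 1 2 2], max=3
Drop 3: O rot1 at col 0 lands with bottom-row=3; cleared 0 line(s) (total 0); column heights now [5 5 1 2 2], max=5
Drop 4: Z rot0 at col 2 lands with bottom-row=2; cleared 0 line(s) (total 0); column heights now [5 5 4 4 3], max=5
Drop 5: T rot0 at col 1 lands with bottom-row=5; cleared 0 line(s) (total 0); column heights now [5 6 7 6 3], max=7

Answer: .....
.....
..#..
.###.
##...
####.
.#.##
.#.##
.####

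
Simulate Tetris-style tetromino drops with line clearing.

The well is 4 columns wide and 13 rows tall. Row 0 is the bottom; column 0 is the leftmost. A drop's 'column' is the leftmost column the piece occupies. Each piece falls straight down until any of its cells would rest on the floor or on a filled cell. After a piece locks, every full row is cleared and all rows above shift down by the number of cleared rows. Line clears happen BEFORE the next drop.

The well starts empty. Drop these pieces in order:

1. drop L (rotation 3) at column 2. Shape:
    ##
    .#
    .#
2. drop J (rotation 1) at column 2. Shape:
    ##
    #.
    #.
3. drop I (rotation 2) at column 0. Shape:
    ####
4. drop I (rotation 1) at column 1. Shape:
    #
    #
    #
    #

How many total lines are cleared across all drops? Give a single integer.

Answer: 1

Derivation:
Drop 1: L rot3 at col 2 lands with bottom-row=0; cleared 0 line(s) (total 0); column heights now [0 0 3 3], max=3
Drop 2: J rot1 at col 2 lands with bottom-row=3; cleared 0 line(s) (total 0); column heights now [0 0 6 6], max=6
Drop 3: I rot2 at col 0 lands with bottom-row=6; cleared 1 line(s) (total 1); column heights now [0 0 6 6], max=6
Drop 4: I rot1 at col 1 lands with bottom-row=0; cleared 0 line(s) (total 1); column heights now [0 4 6 6], max=6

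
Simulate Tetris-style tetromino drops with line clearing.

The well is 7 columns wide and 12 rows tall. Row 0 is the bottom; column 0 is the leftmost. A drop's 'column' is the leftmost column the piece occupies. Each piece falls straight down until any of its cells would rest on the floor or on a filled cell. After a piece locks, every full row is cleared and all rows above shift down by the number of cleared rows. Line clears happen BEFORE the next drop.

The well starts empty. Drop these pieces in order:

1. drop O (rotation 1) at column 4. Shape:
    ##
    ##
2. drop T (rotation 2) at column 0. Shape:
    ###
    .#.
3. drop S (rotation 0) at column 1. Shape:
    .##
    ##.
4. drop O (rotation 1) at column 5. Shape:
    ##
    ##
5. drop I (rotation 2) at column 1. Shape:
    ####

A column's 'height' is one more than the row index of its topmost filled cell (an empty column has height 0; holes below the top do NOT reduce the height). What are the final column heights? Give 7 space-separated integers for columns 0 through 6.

Drop 1: O rot1 at col 4 lands with bottom-row=0; cleared 0 line(s) (total 0); column heights now [0 0 0 0 2 2 0], max=2
Drop 2: T rot2 at col 0 lands with bottom-row=0; cleared 0 line(s) (total 0); column heights now [2 2 2 0 2 2 0], max=2
Drop 3: S rot0 at col 1 lands with bottom-row=2; cleared 0 line(s) (total 0); column heights now [2 3 4 4 2 2 0], max=4
Drop 4: O rot1 at col 5 lands with bottom-row=2; cleared 0 line(s) (total 0); column heights now [2 3 4 4 2 4 4], max=4
Drop 5: I rot2 at col 1 lands with bottom-row=4; cleared 0 line(s) (total 0); column heights now [2 5 5 5 5 4 4], max=5

Answer: 2 5 5 5 5 4 4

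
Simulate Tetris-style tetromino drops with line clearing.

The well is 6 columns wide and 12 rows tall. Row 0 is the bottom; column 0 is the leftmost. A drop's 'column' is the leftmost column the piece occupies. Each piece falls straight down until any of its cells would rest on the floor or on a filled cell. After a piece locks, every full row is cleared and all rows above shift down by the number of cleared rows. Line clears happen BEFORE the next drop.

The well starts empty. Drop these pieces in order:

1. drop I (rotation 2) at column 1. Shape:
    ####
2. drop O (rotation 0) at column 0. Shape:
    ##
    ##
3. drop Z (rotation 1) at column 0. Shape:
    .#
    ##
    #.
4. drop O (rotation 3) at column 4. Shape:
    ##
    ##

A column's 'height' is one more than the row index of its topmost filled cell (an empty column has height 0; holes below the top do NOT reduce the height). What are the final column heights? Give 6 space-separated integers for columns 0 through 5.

Answer: 5 6 1 1 3 3

Derivation:
Drop 1: I rot2 at col 1 lands with bottom-row=0; cleared 0 line(s) (total 0); column heights now [0 1 1 1 1 0], max=1
Drop 2: O rot0 at col 0 lands with bottom-row=1; cleared 0 line(s) (total 0); column heights now [3 3 1 1 1 0], max=3
Drop 3: Z rot1 at col 0 lands with bottom-row=3; cleared 0 line(s) (total 0); column heights now [5 6 1 1 1 0], max=6
Drop 4: O rot3 at col 4 lands with bottom-row=1; cleared 0 line(s) (total 0); column heights now [5 6 1 1 3 3], max=6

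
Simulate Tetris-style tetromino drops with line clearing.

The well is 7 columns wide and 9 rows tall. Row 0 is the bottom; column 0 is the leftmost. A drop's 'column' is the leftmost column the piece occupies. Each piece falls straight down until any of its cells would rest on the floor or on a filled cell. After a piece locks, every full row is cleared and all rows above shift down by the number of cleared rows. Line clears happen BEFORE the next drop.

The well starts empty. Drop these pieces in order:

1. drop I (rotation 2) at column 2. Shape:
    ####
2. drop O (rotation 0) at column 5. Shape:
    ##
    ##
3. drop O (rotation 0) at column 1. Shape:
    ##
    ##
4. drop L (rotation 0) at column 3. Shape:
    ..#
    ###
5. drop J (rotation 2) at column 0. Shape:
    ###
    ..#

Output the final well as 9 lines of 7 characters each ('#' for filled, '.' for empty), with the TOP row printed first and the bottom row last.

Answer: .......
.......
.......
.......
###..#.
..####.
.##..##
.##..##
..####.

Derivation:
Drop 1: I rot2 at col 2 lands with bottom-row=0; cleared 0 line(s) (total 0); column heights now [0 0 1 1 1 1 0], max=1
Drop 2: O rot0 at col 5 lands with bottom-row=1; cleared 0 line(s) (total 0); column heights now [0 0 1 1 1 3 3], max=3
Drop 3: O rot0 at col 1 lands with bottom-row=1; cleared 0 line(s) (total 0); column heights now [0 3 3 1 1 3 3], max=3
Drop 4: L rot0 at col 3 lands with bottom-row=3; cleared 0 line(s) (total 0); column heights now [0 3 3 4 4 5 3], max=5
Drop 5: J rot2 at col 0 lands with bottom-row=3; cleared 0 line(s) (total 0); column heights now [5 5 5 4 4 5 3], max=5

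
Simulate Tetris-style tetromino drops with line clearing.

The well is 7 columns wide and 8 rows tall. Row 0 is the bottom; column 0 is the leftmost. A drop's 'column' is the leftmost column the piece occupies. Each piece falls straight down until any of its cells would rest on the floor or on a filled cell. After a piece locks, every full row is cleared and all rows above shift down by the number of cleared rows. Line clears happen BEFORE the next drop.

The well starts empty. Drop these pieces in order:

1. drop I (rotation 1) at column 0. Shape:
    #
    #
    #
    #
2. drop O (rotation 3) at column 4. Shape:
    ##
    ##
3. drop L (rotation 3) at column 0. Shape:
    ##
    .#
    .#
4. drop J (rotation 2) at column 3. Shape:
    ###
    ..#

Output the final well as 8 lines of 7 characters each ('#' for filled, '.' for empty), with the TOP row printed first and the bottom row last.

Drop 1: I rot1 at col 0 lands with bottom-row=0; cleared 0 line(s) (total 0); column heights now [4 0 0 0 0 0 0], max=4
Drop 2: O rot3 at col 4 lands with bottom-row=0; cleared 0 line(s) (total 0); column heights now [4 0 0 0 2 2 0], max=4
Drop 3: L rot3 at col 0 lands with bottom-row=2; cleared 0 line(s) (total 0); column heights now [5 5 0 0 2 2 0], max=5
Drop 4: J rot2 at col 3 lands with bottom-row=2; cleared 0 line(s) (total 0); column heights now [5 5 0 4 4 4 0], max=5

Answer: .......
.......
.......
##.....
##.###.
##...#.
#...##.
#...##.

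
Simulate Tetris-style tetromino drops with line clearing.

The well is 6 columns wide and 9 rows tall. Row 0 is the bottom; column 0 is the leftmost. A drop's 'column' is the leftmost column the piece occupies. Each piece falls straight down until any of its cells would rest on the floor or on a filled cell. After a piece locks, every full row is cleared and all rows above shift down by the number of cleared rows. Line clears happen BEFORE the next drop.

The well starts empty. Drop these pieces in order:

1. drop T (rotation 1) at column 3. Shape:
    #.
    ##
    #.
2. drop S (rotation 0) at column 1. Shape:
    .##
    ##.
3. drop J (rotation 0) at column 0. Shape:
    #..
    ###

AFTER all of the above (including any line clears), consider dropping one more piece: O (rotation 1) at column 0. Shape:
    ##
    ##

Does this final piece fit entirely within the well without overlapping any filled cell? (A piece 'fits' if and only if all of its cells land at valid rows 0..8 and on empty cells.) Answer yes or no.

Drop 1: T rot1 at col 3 lands with bottom-row=0; cleared 0 line(s) (total 0); column heights now [0 0 0 3 2 0], max=3
Drop 2: S rot0 at col 1 lands with bottom-row=2; cleared 0 line(s) (total 0); column heights now [0 3 4 4 2 0], max=4
Drop 3: J rot0 at col 0 lands with bottom-row=4; cleared 0 line(s) (total 0); column heights now [6 5 5 4 2 0], max=6
Test piece O rot1 at col 0 (width 2): heights before test = [6 5 5 4 2 0]; fits = True

Answer: yes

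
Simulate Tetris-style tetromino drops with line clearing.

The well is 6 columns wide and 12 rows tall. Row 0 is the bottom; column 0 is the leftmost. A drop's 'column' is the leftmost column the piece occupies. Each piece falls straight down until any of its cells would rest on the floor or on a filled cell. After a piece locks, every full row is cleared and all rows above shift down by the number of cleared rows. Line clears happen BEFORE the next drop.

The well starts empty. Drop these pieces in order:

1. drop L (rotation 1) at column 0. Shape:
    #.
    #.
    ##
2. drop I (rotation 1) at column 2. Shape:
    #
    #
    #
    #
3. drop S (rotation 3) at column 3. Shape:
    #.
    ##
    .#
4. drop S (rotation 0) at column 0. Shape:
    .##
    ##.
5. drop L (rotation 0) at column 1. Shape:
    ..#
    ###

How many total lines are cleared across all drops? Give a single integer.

Drop 1: L rot1 at col 0 lands with bottom-row=0; cleared 0 line(s) (total 0); column heights now [3 1 0 0 0 0], max=3
Drop 2: I rot1 at col 2 lands with bottom-row=0; cleared 0 line(s) (total 0); column heights now [3 1 4 0 0 0], max=4
Drop 3: S rot3 at col 3 lands with bottom-row=0; cleared 0 line(s) (total 0); column heights now [3 1 4 3 2 0], max=4
Drop 4: S rot0 at col 0 lands with bottom-row=3; cleared 0 line(s) (total 0); column heights now [4 5 5 3 2 0], max=5
Drop 5: L rot0 at col 1 lands with bottom-row=5; cleared 0 line(s) (total 0); column heights now [4 6 6 7 2 0], max=7

Answer: 0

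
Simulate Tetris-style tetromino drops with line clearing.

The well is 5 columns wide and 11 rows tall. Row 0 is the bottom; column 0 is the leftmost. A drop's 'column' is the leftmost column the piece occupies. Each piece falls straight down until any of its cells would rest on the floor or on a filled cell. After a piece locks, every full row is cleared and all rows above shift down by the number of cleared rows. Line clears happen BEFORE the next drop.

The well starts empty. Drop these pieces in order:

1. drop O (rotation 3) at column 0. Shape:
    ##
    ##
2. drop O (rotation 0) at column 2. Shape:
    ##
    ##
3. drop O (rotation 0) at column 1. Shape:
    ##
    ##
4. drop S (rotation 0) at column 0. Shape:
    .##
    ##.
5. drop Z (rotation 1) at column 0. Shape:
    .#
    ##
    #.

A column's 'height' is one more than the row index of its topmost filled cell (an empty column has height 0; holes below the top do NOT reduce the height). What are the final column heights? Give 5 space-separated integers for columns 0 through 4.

Answer: 7 8 6 2 0

Derivation:
Drop 1: O rot3 at col 0 lands with bottom-row=0; cleared 0 line(s) (total 0); column heights now [2 2 0 0 0], max=2
Drop 2: O rot0 at col 2 lands with bottom-row=0; cleared 0 line(s) (total 0); column heights now [2 2 2 2 0], max=2
Drop 3: O rot0 at col 1 lands with bottom-row=2; cleared 0 line(s) (total 0); column heights now [2 4 4 2 0], max=4
Drop 4: S rot0 at col 0 lands with bottom-row=4; cleared 0 line(s) (total 0); column heights now [5 6 6 2 0], max=6
Drop 5: Z rot1 at col 0 lands with bottom-row=5; cleared 0 line(s) (total 0); column heights now [7 8 6 2 0], max=8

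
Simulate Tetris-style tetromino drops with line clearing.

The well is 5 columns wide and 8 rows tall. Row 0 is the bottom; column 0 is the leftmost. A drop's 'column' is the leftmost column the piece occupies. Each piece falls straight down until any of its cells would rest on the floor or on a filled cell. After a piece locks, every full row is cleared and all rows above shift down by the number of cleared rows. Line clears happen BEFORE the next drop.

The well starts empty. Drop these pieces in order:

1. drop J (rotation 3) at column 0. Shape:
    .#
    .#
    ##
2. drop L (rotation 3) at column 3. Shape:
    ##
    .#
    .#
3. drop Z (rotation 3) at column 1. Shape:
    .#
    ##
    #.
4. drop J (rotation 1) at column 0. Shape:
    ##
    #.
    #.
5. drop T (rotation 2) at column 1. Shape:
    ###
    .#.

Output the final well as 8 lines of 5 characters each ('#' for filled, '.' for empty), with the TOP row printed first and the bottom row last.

Answer: .###.
..#..
###..
###..
##...
.#.##
.#..#
##..#

Derivation:
Drop 1: J rot3 at col 0 lands with bottom-row=0; cleared 0 line(s) (total 0); column heights now [1 3 0 0 0], max=3
Drop 2: L rot3 at col 3 lands with bottom-row=0; cleared 0 line(s) (total 0); column heights now [1 3 0 3 3], max=3
Drop 3: Z rot3 at col 1 lands with bottom-row=3; cleared 0 line(s) (total 0); column heights now [1 5 6 3 3], max=6
Drop 4: J rot1 at col 0 lands with bottom-row=3; cleared 0 line(s) (total 0); column heights now [6 6 6 3 3], max=6
Drop 5: T rot2 at col 1 lands with bottom-row=6; cleared 0 line(s) (total 0); column heights now [6 8 8 8 3], max=8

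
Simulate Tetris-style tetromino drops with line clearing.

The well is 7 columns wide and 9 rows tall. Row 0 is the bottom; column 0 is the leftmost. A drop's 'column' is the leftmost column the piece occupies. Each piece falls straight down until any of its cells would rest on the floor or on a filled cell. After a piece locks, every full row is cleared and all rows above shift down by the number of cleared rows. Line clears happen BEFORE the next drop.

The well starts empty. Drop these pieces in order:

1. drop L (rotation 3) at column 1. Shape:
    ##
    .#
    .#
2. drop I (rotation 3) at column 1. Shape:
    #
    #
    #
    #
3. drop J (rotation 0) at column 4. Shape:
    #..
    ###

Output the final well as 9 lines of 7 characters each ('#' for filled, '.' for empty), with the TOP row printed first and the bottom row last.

Drop 1: L rot3 at col 1 lands with bottom-row=0; cleared 0 line(s) (total 0); column heights now [0 3 3 0 0 0 0], max=3
Drop 2: I rot3 at col 1 lands with bottom-row=3; cleared 0 line(s) (total 0); column heights now [0 7 3 0 0 0 0], max=7
Drop 3: J rot0 at col 4 lands with bottom-row=0; cleared 0 line(s) (total 0); column heights now [0 7 3 0 2 1 1], max=7

Answer: .......
.......
.#.....
.#.....
.#.....
.#.....
.##....
..#.#..
..#.###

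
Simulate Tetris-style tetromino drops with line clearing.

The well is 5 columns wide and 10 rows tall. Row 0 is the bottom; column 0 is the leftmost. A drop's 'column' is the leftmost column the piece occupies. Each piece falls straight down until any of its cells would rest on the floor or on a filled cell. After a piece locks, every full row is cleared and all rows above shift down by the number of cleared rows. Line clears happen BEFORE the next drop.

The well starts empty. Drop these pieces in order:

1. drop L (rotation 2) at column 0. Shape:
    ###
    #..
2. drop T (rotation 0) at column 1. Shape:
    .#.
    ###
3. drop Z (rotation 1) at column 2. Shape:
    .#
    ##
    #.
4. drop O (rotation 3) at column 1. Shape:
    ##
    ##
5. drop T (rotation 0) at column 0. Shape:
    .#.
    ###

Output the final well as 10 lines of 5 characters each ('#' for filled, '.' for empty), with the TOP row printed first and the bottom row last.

Drop 1: L rot2 at col 0 lands with bottom-row=0; cleared 0 line(s) (total 0); column heights now [2 2 2 0 0], max=2
Drop 2: T rot0 at col 1 lands with bottom-row=2; cleared 0 line(s) (total 0); column heights now [2 3 4 3 0], max=4
Drop 3: Z rot1 at col 2 lands with bottom-row=4; cleared 0 line(s) (total 0); column heights now [2 3 6 7 0], max=7
Drop 4: O rot3 at col 1 lands with bottom-row=6; cleared 0 line(s) (total 0); column heights now [2 8 8 7 0], max=8
Drop 5: T rot0 at col 0 lands with bottom-row=8; cleared 0 line(s) (total 0); column heights now [9 10 9 7 0], max=10

Answer: .#...
###..
.##..
.###.
..##.
..#..
..#..
.###.
###..
#....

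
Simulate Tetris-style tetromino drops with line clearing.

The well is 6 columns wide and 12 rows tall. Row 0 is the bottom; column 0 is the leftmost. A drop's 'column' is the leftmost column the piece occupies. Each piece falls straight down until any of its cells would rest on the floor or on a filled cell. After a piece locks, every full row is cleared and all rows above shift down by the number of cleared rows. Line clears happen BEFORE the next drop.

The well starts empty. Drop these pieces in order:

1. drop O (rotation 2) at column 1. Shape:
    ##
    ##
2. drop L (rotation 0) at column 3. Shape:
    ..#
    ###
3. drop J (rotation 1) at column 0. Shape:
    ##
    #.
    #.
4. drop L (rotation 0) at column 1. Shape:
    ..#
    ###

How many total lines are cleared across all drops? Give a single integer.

Answer: 1

Derivation:
Drop 1: O rot2 at col 1 lands with bottom-row=0; cleared 0 line(s) (total 0); column heights now [0 2 2 0 0 0], max=2
Drop 2: L rot0 at col 3 lands with bottom-row=0; cleared 0 line(s) (total 0); column heights now [0 2 2 1 1 2], max=2
Drop 3: J rot1 at col 0 lands with bottom-row=0; cleared 1 line(s) (total 1); column heights now [2 2 1 0 0 1], max=2
Drop 4: L rot0 at col 1 lands with bottom-row=2; cleared 0 line(s) (total 1); column heights now [2 3 3 4 0 1], max=4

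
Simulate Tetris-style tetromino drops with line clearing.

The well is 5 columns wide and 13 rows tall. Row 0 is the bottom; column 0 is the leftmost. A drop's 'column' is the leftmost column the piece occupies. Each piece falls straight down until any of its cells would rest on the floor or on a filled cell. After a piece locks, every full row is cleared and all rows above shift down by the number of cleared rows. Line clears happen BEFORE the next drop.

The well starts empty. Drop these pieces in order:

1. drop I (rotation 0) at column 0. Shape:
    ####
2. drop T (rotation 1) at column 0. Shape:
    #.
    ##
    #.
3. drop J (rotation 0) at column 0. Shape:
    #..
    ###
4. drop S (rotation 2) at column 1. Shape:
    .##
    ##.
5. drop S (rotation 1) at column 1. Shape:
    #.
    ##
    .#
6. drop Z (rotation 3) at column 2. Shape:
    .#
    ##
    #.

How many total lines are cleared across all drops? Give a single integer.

Answer: 0

Derivation:
Drop 1: I rot0 at col 0 lands with bottom-row=0; cleared 0 line(s) (total 0); column heights now [1 1 1 1 0], max=1
Drop 2: T rot1 at col 0 lands with bottom-row=1; cleared 0 line(s) (total 0); column heights now [4 3 1 1 0], max=4
Drop 3: J rot0 at col 0 lands with bottom-row=4; cleared 0 line(s) (total 0); column heights now [6 5 5 1 0], max=6
Drop 4: S rot2 at col 1 lands with bottom-row=5; cleared 0 line(s) (total 0); column heights now [6 6 7 7 0], max=7
Drop 5: S rot1 at col 1 lands with bottom-row=7; cleared 0 line(s) (total 0); column heights now [6 10 9 7 0], max=10
Drop 6: Z rot3 at col 2 lands with bottom-row=9; cleared 0 line(s) (total 0); column heights now [6 10 11 12 0], max=12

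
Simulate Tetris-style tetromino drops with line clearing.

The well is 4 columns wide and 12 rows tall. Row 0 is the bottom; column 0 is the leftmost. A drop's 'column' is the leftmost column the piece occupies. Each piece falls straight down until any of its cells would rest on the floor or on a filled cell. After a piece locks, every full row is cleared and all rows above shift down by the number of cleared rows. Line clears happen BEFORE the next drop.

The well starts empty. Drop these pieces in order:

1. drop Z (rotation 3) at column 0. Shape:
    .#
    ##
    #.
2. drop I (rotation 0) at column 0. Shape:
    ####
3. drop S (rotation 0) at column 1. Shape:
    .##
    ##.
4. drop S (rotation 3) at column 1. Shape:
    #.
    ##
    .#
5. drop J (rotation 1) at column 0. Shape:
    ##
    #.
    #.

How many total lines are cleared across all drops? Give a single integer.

Drop 1: Z rot3 at col 0 lands with bottom-row=0; cleared 0 line(s) (total 0); column heights now [2 3 0 0], max=3
Drop 2: I rot0 at col 0 lands with bottom-row=3; cleared 1 line(s) (total 1); column heights now [2 3 0 0], max=3
Drop 3: S rot0 at col 1 lands with bottom-row=3; cleared 0 line(s) (total 1); column heights now [2 4 5 5], max=5
Drop 4: S rot3 at col 1 lands with bottom-row=5; cleared 0 line(s) (total 1); column heights now [2 8 7 5], max=8
Drop 5: J rot1 at col 0 lands with bottom-row=6; cleared 0 line(s) (total 1); column heights now [9 9 7 5], max=9

Answer: 1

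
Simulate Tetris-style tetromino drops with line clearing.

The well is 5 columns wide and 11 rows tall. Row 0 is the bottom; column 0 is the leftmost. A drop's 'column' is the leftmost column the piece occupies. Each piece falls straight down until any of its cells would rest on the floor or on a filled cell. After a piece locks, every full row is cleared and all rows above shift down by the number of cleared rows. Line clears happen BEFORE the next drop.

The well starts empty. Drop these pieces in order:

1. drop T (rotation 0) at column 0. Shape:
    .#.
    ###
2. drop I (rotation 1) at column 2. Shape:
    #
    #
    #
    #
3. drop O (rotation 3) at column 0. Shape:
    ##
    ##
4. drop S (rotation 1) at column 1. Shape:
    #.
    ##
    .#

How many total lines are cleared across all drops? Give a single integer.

Drop 1: T rot0 at col 0 lands with bottom-row=0; cleared 0 line(s) (total 0); column heights now [1 2 1 0 0], max=2
Drop 2: I rot1 at col 2 lands with bottom-row=1; cleared 0 line(s) (total 0); column heights now [1 2 5 0 0], max=5
Drop 3: O rot3 at col 0 lands with bottom-row=2; cleared 0 line(s) (total 0); column heights now [4 4 5 0 0], max=5
Drop 4: S rot1 at col 1 lands with bottom-row=5; cleared 0 line(s) (total 0); column heights now [4 8 7 0 0], max=8

Answer: 0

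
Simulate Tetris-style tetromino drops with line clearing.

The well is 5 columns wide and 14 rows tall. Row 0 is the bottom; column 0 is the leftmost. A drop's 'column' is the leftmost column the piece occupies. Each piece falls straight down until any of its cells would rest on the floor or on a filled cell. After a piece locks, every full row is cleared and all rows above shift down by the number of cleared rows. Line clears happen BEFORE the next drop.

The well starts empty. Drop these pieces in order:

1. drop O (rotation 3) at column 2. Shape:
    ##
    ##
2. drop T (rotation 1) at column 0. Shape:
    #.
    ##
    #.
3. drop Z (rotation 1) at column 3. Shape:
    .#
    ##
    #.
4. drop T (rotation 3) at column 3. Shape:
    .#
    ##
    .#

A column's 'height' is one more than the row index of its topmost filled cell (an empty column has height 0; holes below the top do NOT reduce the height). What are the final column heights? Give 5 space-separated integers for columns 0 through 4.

Answer: 3 2 2 7 8

Derivation:
Drop 1: O rot3 at col 2 lands with bottom-row=0; cleared 0 line(s) (total 0); column heights now [0 0 2 2 0], max=2
Drop 2: T rot1 at col 0 lands with bottom-row=0; cleared 0 line(s) (total 0); column heights now [3 2 2 2 0], max=3
Drop 3: Z rot1 at col 3 lands with bottom-row=2; cleared 0 line(s) (total 0); column heights now [3 2 2 4 5], max=5
Drop 4: T rot3 at col 3 lands with bottom-row=5; cleared 0 line(s) (total 0); column heights now [3 2 2 7 8], max=8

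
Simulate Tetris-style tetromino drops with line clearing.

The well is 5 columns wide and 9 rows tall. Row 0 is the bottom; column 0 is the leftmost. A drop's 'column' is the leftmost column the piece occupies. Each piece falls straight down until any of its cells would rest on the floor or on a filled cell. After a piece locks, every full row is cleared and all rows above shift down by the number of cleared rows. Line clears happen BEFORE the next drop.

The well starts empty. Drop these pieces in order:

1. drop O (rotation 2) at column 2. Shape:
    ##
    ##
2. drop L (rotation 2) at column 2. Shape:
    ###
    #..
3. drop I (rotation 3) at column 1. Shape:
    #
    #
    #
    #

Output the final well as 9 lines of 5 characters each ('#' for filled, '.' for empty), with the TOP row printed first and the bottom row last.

Answer: .....
.....
.....
.....
.....
.####
.##..
.###.
.###.

Derivation:
Drop 1: O rot2 at col 2 lands with bottom-row=0; cleared 0 line(s) (total 0); column heights now [0 0 2 2 0], max=2
Drop 2: L rot2 at col 2 lands with bottom-row=2; cleared 0 line(s) (total 0); column heights now [0 0 4 4 4], max=4
Drop 3: I rot3 at col 1 lands with bottom-row=0; cleared 0 line(s) (total 0); column heights now [0 4 4 4 4], max=4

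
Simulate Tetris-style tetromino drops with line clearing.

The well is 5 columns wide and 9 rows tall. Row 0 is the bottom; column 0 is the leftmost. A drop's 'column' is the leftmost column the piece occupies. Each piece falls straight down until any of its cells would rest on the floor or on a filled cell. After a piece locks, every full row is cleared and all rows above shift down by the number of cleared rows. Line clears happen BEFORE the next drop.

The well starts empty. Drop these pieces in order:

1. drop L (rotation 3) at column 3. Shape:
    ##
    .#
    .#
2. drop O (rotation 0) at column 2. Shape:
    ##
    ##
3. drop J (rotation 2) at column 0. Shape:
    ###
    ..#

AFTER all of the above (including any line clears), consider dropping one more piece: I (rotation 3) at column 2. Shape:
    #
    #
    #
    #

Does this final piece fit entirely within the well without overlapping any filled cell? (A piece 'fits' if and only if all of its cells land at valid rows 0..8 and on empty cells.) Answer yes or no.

Drop 1: L rot3 at col 3 lands with bottom-row=0; cleared 0 line(s) (total 0); column heights now [0 0 0 3 3], max=3
Drop 2: O rot0 at col 2 lands with bottom-row=3; cleared 0 line(s) (total 0); column heights now [0 0 5 5 3], max=5
Drop 3: J rot2 at col 0 lands with bottom-row=5; cleared 0 line(s) (total 0); column heights now [7 7 7 5 3], max=7
Test piece I rot3 at col 2 (width 1): heights before test = [7 7 7 5 3]; fits = False

Answer: no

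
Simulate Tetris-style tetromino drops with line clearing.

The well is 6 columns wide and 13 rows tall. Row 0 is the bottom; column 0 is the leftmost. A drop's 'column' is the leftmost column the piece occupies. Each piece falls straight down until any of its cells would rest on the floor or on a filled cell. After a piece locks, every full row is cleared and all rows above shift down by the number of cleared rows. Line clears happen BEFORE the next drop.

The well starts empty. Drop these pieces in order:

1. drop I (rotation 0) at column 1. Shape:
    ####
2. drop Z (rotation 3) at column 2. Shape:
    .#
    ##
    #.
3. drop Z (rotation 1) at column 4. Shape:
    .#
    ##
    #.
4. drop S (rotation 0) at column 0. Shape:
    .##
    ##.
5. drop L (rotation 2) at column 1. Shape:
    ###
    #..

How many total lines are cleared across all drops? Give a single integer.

Drop 1: I rot0 at col 1 lands with bottom-row=0; cleared 0 line(s) (total 0); column heights now [0 1 1 1 1 0], max=1
Drop 2: Z rot3 at col 2 lands with bottom-row=1; cleared 0 line(s) (total 0); column heights now [0 1 3 4 1 0], max=4
Drop 3: Z rot1 at col 4 lands with bottom-row=1; cleared 0 line(s) (total 0); column heights now [0 1 3 4 3 4], max=4
Drop 4: S rot0 at col 0 lands with bottom-row=2; cleared 1 line(s) (total 1); column heights now [0 3 3 3 2 3], max=3
Drop 5: L rot2 at col 1 lands with bottom-row=3; cleared 0 line(s) (total 1); column heights now [0 5 5 5 2 3], max=5

Answer: 1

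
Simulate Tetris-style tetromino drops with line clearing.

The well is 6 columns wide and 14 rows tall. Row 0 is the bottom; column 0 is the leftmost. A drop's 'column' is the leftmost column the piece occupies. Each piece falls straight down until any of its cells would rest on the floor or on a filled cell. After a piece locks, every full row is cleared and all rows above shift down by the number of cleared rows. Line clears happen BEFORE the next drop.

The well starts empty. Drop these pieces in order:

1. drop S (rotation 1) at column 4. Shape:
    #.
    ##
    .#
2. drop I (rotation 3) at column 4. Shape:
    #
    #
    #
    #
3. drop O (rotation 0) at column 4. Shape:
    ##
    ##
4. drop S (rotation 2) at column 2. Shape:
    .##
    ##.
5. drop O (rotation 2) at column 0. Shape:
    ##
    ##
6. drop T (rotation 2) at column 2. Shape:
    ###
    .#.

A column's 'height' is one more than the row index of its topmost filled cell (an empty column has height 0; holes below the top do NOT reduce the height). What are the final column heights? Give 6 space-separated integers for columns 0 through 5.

Answer: 2 2 12 12 12 9

Derivation:
Drop 1: S rot1 at col 4 lands with bottom-row=0; cleared 0 line(s) (total 0); column heights now [0 0 0 0 3 2], max=3
Drop 2: I rot3 at col 4 lands with bottom-row=3; cleared 0 line(s) (total 0); column heights now [0 0 0 0 7 2], max=7
Drop 3: O rot0 at col 4 lands with bottom-row=7; cleared 0 line(s) (total 0); column heights now [0 0 0 0 9 9], max=9
Drop 4: S rot2 at col 2 lands with bottom-row=8; cleared 0 line(s) (total 0); column heights now [0 0 9 10 10 9], max=10
Drop 5: O rot2 at col 0 lands with bottom-row=0; cleared 0 line(s) (total 0); column heights now [2 2 9 10 10 9], max=10
Drop 6: T rot2 at col 2 lands with bottom-row=10; cleared 0 line(s) (total 0); column heights now [2 2 12 12 12 9], max=12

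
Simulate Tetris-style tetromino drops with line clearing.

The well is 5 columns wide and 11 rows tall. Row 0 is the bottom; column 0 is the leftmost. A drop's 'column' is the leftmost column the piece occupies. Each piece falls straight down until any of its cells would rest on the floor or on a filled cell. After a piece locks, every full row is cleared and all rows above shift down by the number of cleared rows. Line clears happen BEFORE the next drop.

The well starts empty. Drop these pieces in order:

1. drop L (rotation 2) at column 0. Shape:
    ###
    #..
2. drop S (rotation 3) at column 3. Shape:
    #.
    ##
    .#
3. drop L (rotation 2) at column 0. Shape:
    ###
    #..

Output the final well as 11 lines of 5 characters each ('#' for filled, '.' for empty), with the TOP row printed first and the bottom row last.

Drop 1: L rot2 at col 0 lands with bottom-row=0; cleared 0 line(s) (total 0); column heights now [2 2 2 0 0], max=2
Drop 2: S rot3 at col 3 lands with bottom-row=0; cleared 1 line(s) (total 1); column heights now [1 0 0 2 1], max=2
Drop 3: L rot2 at col 0 lands with bottom-row=1; cleared 0 line(s) (total 1); column heights now [3 3 3 2 1], max=3

Answer: .....
.....
.....
.....
.....
.....
.....
.....
###..
#..#.
#...#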